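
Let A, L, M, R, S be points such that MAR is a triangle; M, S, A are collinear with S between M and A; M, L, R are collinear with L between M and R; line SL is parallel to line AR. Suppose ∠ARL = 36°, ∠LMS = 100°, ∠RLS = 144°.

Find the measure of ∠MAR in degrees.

1. ∠ARM = 36°  [L on ray RM]
2. ∠AMR = 100°  [S on MA, L on MR]
3. ∠MAR = 44°  [△MAR]

∠MAR = 44°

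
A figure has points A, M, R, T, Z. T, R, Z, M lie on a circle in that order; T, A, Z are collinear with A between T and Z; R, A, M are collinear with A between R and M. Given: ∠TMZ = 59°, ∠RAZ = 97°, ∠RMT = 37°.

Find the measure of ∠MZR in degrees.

1. ∠TRZ = 121°  [cyclic TRZM, opposite ∠R+∠M]
2. ∠RZT = 37°  [same arc TR]
3. ∠RTZ = 22°  [△TRZ]
4. ∠MRZ = 46°  [△RAZ]
5. ∠RMZ = 22°  [same arc RZ]
6. ∠MZR = 112°  [△RZM]

∠MZR = 112°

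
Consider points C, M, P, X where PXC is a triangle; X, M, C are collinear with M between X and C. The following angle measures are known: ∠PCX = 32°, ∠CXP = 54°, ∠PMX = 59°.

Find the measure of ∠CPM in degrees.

∠CPM = 27°

1. ∠MCP = 32°  [M on ray CX]
2. ∠CMP = 121°  [linear pair at M on XC]
3. ∠CPM = 27°  [△PMC]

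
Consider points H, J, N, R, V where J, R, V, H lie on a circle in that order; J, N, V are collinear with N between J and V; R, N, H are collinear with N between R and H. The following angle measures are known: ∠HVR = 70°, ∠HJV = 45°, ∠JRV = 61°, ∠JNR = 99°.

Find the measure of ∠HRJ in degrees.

1. ∠JHV = 119°  [cyclic JRVH, opposite ∠R+∠H]
2. ∠HVJ = 16°  [△JVH]
3. ∠HRJ = 16°  [same arc JH]

∠HRJ = 16°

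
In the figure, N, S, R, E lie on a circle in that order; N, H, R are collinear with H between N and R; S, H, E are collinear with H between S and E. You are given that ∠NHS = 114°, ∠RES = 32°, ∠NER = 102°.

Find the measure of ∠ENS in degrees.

∠ENS = 76°

1. ∠EHR = 114°  [vertical angles at H]
2. ∠RNS = 32°  [same arc SR]
3. ∠ERN = 34°  [△RHE]
4. ∠ENR = 44°  [△NRE]
5. ∠EHN = 66°  [linear pair at H on NR]
6. ∠ESN = 34°  [△NHS]
7. ∠NES = 70°  [△NHE]
8. ∠ENS = 76°  [△NSE]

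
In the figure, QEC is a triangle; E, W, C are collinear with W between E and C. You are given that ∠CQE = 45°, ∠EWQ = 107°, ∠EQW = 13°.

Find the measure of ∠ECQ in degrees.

∠ECQ = 75°

1. ∠QEW = 60°  [△QEW]
2. ∠CEQ = 60°  [W on ray EC]
3. ∠ECQ = 75°  [△QEC]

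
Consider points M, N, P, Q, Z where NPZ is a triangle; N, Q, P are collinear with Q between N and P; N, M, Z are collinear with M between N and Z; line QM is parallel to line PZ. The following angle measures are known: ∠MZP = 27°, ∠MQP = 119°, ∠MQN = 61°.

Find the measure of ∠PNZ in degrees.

1. ∠NZP = 27°  [M on ray ZN]
2. ∠NPZ = 61°  [QM∥PZ, corresponding at Q]
3. ∠PNZ = 92°  [△NPZ]

∠PNZ = 92°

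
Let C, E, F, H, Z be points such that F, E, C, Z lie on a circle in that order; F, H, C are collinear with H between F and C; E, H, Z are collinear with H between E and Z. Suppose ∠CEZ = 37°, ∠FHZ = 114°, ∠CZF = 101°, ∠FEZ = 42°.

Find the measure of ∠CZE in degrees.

∠CZE = 72°

1. ∠CFZ = 37°  [same arc CZ]
2. ∠CHZ = 66°  [linear pair at H on FC]
3. ∠FCZ = 42°  [△FCZ]
4. ∠CZE = 72°  [△CHZ]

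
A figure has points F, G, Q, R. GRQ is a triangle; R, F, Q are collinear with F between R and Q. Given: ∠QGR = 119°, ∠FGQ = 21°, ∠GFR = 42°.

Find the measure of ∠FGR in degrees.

∠FGR = 98°

1. ∠GFQ = 138°  [linear pair at F on RQ]
2. ∠FQG = 21°  [△GFQ]
3. ∠GQR = 21°  [F on ray QR]
4. ∠GRQ = 40°  [△GRQ]
5. ∠FRG = 40°  [F on ray RQ]
6. ∠FGR = 98°  [△GRF]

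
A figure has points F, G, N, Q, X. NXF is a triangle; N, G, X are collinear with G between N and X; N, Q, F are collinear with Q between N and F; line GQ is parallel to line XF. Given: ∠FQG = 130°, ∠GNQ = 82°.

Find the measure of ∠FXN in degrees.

1. ∠GQN = 50°  [linear pair at Q on NF]
2. ∠NGQ = 48°  [△NGQ]
3. ∠FXN = 48°  [GQ∥XF, corresponding at G]

∠FXN = 48°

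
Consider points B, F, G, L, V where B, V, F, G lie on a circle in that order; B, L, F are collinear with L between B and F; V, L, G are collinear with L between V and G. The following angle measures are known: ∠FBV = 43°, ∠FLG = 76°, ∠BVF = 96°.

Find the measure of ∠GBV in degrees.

∠GBV = 78°

1. ∠BFV = 41°  [△BVF]
2. ∠BLV = 76°  [vertical angles at L]
3. ∠BGV = 41°  [same arc BV]
4. ∠BVG = 61°  [△BLV]
5. ∠GBV = 78°  [△BVG]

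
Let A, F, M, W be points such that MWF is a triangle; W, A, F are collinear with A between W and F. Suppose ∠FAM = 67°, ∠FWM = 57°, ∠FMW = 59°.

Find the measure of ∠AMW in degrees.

∠AMW = 10°

1. ∠MAW = 113°  [linear pair at A on WF]
2. ∠AWM = 57°  [A on ray WF]
3. ∠AMW = 10°  [△MWA]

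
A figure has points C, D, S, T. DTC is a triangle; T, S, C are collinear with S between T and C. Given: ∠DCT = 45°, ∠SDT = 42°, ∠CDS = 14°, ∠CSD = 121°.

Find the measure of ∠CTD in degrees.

1. ∠DST = 59°  [linear pair at S on TC]
2. ∠DTS = 79°  [△DTS]
3. ∠CTD = 79°  [S on ray TC]

∠CTD = 79°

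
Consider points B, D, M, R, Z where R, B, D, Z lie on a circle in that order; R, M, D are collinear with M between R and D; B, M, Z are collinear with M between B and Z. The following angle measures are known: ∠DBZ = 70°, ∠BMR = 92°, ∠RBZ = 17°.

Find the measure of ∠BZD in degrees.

1. ∠DMZ = 92°  [vertical angles at M]
2. ∠RDZ = 17°  [same arc RZ]
3. ∠BZD = 71°  [△DMZ]

∠BZD = 71°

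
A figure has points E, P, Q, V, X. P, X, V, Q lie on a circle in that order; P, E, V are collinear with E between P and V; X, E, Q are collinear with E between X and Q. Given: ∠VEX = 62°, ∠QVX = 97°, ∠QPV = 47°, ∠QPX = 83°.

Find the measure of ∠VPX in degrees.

∠VPX = 36°

1. ∠PEQ = 62°  [vertical angles at E]
2. ∠PEX = 118°  [linear pair at E on PV]
3. ∠PQX = 71°  [△PEQ]
4. ∠PXQ = 26°  [△PXQ]
5. ∠VPX = 36°  [△PEX]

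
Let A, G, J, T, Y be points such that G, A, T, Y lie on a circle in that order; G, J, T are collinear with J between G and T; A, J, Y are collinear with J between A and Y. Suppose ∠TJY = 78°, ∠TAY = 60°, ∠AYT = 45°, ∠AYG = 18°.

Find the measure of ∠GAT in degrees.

∠GAT = 117°

1. ∠AGT = 45°  [same arc AT]
2. ∠ATG = 18°  [same arc GA]
3. ∠GAT = 117°  [△GAT]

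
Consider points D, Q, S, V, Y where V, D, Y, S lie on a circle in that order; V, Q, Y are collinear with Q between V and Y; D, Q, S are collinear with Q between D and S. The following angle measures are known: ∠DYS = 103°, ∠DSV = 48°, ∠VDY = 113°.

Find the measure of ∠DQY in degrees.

∠DQY = 74°

1. ∠DVS = 77°  [cyclic VDYS, opposite ∠V+∠Y]
2. ∠DYV = 48°  [same arc VD]
3. ∠SDV = 55°  [△VDS]
4. ∠DVY = 19°  [△VDY]
5. ∠DQV = 106°  [△VQD]
6. ∠DQY = 74°  [linear pair at Q on VY]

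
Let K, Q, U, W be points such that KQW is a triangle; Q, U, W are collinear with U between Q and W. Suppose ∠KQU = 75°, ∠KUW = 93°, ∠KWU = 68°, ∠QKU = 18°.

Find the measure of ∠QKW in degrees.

1. ∠KQW = 75°  [U on ray QW]
2. ∠KWQ = 68°  [U on ray WQ]
3. ∠QKW = 37°  [△KQW]

∠QKW = 37°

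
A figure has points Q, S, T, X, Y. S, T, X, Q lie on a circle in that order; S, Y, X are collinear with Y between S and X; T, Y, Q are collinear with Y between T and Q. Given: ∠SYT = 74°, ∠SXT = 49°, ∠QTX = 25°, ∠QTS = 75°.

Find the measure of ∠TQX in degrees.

1. ∠QYX = 74°  [vertical angles at Y]
2. ∠QXS = 75°  [same arc SQ]
3. ∠TQX = 31°  [△XYQ]

∠TQX = 31°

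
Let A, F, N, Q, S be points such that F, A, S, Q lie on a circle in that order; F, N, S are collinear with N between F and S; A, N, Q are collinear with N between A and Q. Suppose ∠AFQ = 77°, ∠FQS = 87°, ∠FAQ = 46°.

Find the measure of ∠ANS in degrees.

∠ANS = 76°

1. ∠AQF = 57°  [△FAQ]
2. ∠FAS = 93°  [cyclic FASQ, opposite ∠A+∠Q]
3. ∠ASF = 57°  [same arc FA]
4. ∠AFS = 30°  [△FAS]
5. ∠ANF = 104°  [△FNA]
6. ∠ANS = 76°  [linear pair at N on FS]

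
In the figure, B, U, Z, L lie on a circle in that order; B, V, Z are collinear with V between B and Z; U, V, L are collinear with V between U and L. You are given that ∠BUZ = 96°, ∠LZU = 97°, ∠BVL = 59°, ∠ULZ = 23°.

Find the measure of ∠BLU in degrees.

∠BLU = 61°

1. ∠BLZ = 84°  [cyclic BUZL, opposite ∠U+∠L]
2. ∠LVZ = 121°  [linear pair at V on BZ]
3. ∠BZL = 36°  [△ZVL]
4. ∠LBZ = 60°  [△BZL]
5. ∠BLU = 61°  [△BVL]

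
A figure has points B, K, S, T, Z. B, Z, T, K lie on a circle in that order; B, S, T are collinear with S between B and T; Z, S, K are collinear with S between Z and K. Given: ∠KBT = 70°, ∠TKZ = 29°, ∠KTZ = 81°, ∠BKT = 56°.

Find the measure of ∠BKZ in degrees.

∠BKZ = 27°

1. ∠BTK = 54°  [△BTK]
2. ∠KBZ = 99°  [cyclic BZTK, opposite ∠B+∠T]
3. ∠BZK = 54°  [same arc BK]
4. ∠BKZ = 27°  [△BZK]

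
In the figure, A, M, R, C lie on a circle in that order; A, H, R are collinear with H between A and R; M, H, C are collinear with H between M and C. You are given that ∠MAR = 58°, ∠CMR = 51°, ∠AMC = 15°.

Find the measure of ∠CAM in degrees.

1. ∠MCR = 58°  [same arc MR]
2. ∠CRM = 71°  [△MRC]
3. ∠CAM = 109°  [cyclic AMRC, opposite ∠A+∠R]

∠CAM = 109°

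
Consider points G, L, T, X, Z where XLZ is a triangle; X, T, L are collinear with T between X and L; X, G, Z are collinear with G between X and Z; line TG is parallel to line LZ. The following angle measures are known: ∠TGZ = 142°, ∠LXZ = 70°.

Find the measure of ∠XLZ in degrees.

1. ∠TGX = 38°  [linear pair at G on XZ]
2. ∠GXT = 70°  [T on XL, G on XZ]
3. ∠GTX = 72°  [△XTG]
4. ∠XLZ = 72°  [TG∥LZ, corresponding at T]

∠XLZ = 72°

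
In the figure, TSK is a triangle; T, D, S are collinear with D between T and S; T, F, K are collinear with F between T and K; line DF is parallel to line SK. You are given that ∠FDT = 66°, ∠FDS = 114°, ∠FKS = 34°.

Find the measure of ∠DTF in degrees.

1. ∠KST = 66°  [DF∥SK, corresponding at D]
2. ∠SKT = 34°  [F on ray KT]
3. ∠KTS = 80°  [△TSK]
4. ∠DTF = 80°  [D on TS, F on TK]

∠DTF = 80°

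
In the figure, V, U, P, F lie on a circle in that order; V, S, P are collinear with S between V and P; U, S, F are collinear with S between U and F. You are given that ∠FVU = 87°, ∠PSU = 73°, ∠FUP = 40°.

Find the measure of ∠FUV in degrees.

∠FUV = 26°

1. ∠FSV = 73°  [vertical angles at S]
2. ∠FVP = 40°  [same arc PF]
3. ∠UFV = 67°  [△VSF]
4. ∠FUV = 26°  [△VUF]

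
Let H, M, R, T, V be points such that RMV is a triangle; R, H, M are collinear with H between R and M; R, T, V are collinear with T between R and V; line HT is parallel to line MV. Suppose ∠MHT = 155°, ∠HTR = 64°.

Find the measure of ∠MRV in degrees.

∠MRV = 91°

1. ∠RHT = 25°  [linear pair at H on RM]
2. ∠HRT = 91°  [△RHT]
3. ∠MRV = 91°  [H on RM, T on RV]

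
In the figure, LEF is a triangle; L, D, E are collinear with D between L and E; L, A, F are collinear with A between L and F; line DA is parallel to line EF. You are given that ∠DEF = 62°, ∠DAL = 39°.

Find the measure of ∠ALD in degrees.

∠ALD = 79°

1. ∠FEL = 62°  [D on ray EL]
2. ∠EFL = 39°  [DA∥EF, corresponding at A]
3. ∠ELF = 79°  [△LEF]
4. ∠ALD = 79°  [D on LE, A on LF]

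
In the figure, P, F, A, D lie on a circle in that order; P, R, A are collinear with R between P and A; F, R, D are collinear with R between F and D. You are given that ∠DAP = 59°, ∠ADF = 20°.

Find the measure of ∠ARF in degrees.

1. ∠DFP = 59°  [same arc PD]
2. ∠APF = 20°  [same arc FA]
3. ∠FRP = 101°  [△PRF]
4. ∠ARF = 79°  [linear pair at R on PA]

∠ARF = 79°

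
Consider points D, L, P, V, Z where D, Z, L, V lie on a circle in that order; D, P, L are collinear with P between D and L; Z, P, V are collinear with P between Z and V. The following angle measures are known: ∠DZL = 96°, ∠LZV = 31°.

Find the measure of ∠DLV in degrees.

∠DLV = 65°

1. ∠DVL = 84°  [cyclic DZLV, opposite ∠Z+∠V]
2. ∠LDV = 31°  [same arc LV]
3. ∠DLV = 65°  [△DLV]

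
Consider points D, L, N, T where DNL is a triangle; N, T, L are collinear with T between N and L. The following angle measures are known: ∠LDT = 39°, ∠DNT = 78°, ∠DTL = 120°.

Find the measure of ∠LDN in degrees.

∠LDN = 81°

1. ∠DLT = 21°  [△DTL]
2. ∠DNL = 78°  [T on ray NL]
3. ∠DLN = 21°  [T on ray LN]
4. ∠LDN = 81°  [△DNL]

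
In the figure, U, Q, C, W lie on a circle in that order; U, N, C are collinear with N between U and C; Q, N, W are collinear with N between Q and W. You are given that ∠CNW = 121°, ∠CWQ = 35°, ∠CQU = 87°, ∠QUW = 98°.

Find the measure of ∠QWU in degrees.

∠QWU = 58°

1. ∠CUQ = 35°  [same arc QC]
2. ∠QCU = 58°  [△UQC]
3. ∠QWU = 58°  [same arc UQ]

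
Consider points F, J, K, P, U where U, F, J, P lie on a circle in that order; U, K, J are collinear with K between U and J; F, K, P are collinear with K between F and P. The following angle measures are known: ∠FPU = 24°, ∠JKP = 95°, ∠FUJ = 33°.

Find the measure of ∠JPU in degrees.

1. ∠FJU = 24°  [same arc UF]
2. ∠JFU = 123°  [△UFJ]
3. ∠JPU = 57°  [cyclic UFJP, opposite ∠F+∠P]

∠JPU = 57°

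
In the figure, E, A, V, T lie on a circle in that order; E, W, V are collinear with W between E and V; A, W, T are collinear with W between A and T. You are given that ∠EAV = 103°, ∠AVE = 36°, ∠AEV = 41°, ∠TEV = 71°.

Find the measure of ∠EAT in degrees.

1. ∠ETV = 77°  [cyclic EAVT, opposite ∠A+∠T]
2. ∠EVT = 32°  [△EVT]
3. ∠EAT = 32°  [same arc ET]

∠EAT = 32°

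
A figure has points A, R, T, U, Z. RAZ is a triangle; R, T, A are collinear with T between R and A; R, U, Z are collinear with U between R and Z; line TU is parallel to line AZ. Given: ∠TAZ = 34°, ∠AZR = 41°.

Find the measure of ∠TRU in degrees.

∠TRU = 105°

1. ∠RAZ = 34°  [T on ray AR]
2. ∠ARZ = 105°  [△RAZ]
3. ∠TRU = 105°  [T on RA, U on RZ]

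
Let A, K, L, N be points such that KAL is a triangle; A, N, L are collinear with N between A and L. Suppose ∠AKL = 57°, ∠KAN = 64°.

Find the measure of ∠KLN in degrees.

∠KLN = 59°

1. ∠KAL = 64°  [N on ray AL]
2. ∠ALK = 59°  [△KAL]
3. ∠KLN = 59°  [N on ray LA]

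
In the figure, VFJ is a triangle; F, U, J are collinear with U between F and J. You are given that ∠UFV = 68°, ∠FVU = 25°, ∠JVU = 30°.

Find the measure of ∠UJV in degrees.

1. ∠FUV = 87°  [△VFU]
2. ∠JUV = 93°  [linear pair at U on FJ]
3. ∠UJV = 57°  [△VUJ]

∠UJV = 57°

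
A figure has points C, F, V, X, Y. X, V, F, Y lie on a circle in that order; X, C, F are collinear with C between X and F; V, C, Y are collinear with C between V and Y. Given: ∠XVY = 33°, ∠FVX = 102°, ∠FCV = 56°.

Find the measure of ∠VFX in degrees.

1. ∠XFY = 33°  [same arc XY]
2. ∠FYX = 78°  [cyclic XVFY, opposite ∠V+∠Y]
3. ∠XCY = 56°  [vertical angles at C]
4. ∠FXY = 69°  [△XFY]
5. ∠VYX = 55°  [△XCY]
6. ∠VFX = 55°  [same arc XV]

∠VFX = 55°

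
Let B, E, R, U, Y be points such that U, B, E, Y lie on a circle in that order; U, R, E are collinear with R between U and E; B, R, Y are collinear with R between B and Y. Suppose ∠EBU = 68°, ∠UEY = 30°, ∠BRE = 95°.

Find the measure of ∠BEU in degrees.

∠BEU = 47°

1. ∠UBY = 30°  [same arc UY]
2. ∠BRU = 85°  [linear pair at R on UE]
3. ∠BUE = 65°  [△URB]
4. ∠BEU = 47°  [△UBE]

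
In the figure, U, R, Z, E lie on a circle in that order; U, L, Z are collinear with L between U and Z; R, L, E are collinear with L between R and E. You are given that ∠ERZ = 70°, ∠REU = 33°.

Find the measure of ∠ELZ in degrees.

∠ELZ = 103°

1. ∠EUZ = 70°  [same arc ZE]
2. ∠ELU = 77°  [△ULE]
3. ∠ELZ = 103°  [linear pair at L on UZ]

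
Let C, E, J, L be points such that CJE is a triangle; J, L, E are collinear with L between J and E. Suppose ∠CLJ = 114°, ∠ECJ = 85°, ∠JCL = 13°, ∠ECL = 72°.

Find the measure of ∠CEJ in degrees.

1. ∠CLE = 66°  [linear pair at L on JE]
2. ∠CEL = 42°  [△CLE]
3. ∠CEJ = 42°  [L on ray EJ]

∠CEJ = 42°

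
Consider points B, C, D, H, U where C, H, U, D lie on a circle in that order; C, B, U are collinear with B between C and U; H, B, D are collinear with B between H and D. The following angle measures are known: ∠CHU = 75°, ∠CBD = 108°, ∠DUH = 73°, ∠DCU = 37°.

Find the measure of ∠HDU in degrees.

∠HDU = 70°

1. ∠CDU = 105°  [cyclic CHUD, opposite ∠H+∠D]
2. ∠DBU = 72°  [linear pair at B on CU]
3. ∠CUD = 38°  [△CUD]
4. ∠HDU = 70°  [△UBD]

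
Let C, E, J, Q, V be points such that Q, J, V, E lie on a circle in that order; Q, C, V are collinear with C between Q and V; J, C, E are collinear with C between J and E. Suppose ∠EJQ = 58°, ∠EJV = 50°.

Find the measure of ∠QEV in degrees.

∠QEV = 72°

1. ∠EVQ = 58°  [same arc QE]
2. ∠EQV = 50°  [same arc VE]
3. ∠QEV = 72°  [△QVE]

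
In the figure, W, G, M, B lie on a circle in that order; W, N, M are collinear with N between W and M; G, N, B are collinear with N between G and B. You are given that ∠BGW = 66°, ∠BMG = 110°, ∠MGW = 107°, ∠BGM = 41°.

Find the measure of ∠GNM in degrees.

∠GNM = 95°

1. ∠BWG = 70°  [cyclic WGMB, opposite ∠W+∠M]
2. ∠BWM = 41°  [same arc MB]
3. ∠GBW = 44°  [△WGB]
4. ∠BNW = 95°  [△WNB]
5. ∠GNM = 95°  [vertical angles at N]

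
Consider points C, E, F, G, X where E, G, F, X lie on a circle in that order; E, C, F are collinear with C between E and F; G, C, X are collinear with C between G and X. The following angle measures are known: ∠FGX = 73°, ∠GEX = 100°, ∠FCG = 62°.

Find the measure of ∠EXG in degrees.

1. ∠FEX = 73°  [same arc FX]
2. ∠ECX = 62°  [vertical angles at C]
3. ∠EXG = 45°  [△ECX]

∠EXG = 45°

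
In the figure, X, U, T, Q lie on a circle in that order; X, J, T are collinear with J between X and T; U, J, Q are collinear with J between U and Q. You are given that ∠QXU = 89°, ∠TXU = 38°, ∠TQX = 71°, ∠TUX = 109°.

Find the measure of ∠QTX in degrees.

1. ∠QTU = 91°  [cyclic XUTQ, opposite ∠X+∠T]
2. ∠TQU = 38°  [same arc UT]
3. ∠QUT = 51°  [△UTQ]
4. ∠QXT = 51°  [same arc TQ]
5. ∠QTX = 58°  [△XTQ]

∠QTX = 58°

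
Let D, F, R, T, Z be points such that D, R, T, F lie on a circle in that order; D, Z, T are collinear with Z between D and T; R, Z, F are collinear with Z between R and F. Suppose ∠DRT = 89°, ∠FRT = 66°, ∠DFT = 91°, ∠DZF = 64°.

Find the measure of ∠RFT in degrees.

1. ∠FDT = 66°  [same arc TF]
2. ∠DTF = 23°  [△DTF]
3. ∠FZT = 116°  [linear pair at Z on DT]
4. ∠RFT = 41°  [△TZF]

∠RFT = 41°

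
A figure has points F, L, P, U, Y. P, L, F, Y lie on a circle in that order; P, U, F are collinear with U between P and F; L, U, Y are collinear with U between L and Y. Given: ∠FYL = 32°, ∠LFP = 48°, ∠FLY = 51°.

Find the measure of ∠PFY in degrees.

∠PFY = 49°

1. ∠FPL = 32°  [same arc LF]
2. ∠FLP = 100°  [△PLF]
3. ∠FPY = 51°  [same arc FY]
4. ∠FYP = 80°  [cyclic PLFY, opposite ∠L+∠Y]
5. ∠PFY = 49°  [△PFY]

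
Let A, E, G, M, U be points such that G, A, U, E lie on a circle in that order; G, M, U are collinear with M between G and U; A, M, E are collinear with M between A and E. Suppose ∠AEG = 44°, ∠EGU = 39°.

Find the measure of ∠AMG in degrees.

1. ∠AUG = 44°  [same arc GA]
2. ∠EAU = 39°  [same arc UE]
3. ∠AMU = 97°  [△AMU]
4. ∠AMG = 83°  [linear pair at M on GU]

∠AMG = 83°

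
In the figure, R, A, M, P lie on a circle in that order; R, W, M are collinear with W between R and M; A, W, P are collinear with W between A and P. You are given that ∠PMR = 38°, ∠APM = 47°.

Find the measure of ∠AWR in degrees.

1. ∠PAR = 38°  [same arc RP]
2. ∠ARM = 47°  [same arc AM]
3. ∠AWR = 95°  [△RWA]

∠AWR = 95°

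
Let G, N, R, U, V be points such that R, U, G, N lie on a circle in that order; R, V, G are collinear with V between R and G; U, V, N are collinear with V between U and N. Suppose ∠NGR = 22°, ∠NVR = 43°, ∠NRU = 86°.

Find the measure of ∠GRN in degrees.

1. ∠NUR = 22°  [same arc RN]
2. ∠RNU = 72°  [△RUN]
3. ∠GRN = 65°  [△RVN]

∠GRN = 65°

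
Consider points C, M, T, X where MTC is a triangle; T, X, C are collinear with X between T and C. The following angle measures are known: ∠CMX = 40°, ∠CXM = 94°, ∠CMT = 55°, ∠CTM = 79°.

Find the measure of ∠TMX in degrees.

1. ∠MXT = 86°  [linear pair at X on TC]
2. ∠MTX = 79°  [X on ray TC]
3. ∠TMX = 15°  [△MTX]

∠TMX = 15°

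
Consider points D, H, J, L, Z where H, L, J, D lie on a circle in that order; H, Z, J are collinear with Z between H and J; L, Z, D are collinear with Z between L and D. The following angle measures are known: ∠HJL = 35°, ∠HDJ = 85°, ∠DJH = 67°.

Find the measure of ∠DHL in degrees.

∠DHL = 78°

1. ∠HDL = 35°  [same arc HL]
2. ∠DLH = 67°  [same arc HD]
3. ∠DHL = 78°  [△HLD]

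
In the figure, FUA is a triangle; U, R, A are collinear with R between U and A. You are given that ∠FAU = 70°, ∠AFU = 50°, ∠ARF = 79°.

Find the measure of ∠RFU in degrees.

∠RFU = 19°

1. ∠AUF = 60°  [△FUA]
2. ∠FRU = 101°  [linear pair at R on UA]
3. ∠FUR = 60°  [R on ray UA]
4. ∠RFU = 19°  [△FUR]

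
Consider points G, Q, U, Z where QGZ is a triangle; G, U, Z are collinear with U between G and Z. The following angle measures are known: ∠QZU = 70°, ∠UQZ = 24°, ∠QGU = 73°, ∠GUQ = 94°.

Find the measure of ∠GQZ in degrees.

1. ∠GZQ = 70°  [U on ray ZG]
2. ∠QGZ = 73°  [U on ray GZ]
3. ∠GQZ = 37°  [△QGZ]

∠GQZ = 37°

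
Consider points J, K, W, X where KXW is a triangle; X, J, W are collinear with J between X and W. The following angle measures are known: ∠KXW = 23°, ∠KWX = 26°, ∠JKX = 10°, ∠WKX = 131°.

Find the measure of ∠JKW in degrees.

1. ∠JXK = 23°  [J on ray XW]
2. ∠JWK = 26°  [J on ray WX]
3. ∠KJX = 147°  [△KXJ]
4. ∠KJW = 33°  [linear pair at J on XW]
5. ∠JKW = 121°  [△KJW]

∠JKW = 121°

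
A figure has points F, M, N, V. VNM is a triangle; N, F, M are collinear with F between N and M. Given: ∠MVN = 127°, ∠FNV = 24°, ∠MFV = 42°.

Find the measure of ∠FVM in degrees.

∠FVM = 109°

1. ∠MNV = 24°  [F on ray NM]
2. ∠NMV = 29°  [△VNM]
3. ∠FMV = 29°  [F on ray MN]
4. ∠FVM = 109°  [△VFM]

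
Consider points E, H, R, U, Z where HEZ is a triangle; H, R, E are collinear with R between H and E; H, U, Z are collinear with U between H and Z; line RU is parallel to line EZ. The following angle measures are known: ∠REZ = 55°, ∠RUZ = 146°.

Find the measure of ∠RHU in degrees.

1. ∠HEZ = 55°  [R on ray EH]
2. ∠HUR = 34°  [linear pair at U on HZ]
3. ∠HRU = 55°  [RU∥EZ, corresponding at R]
4. ∠RHU = 91°  [△HRU]

∠RHU = 91°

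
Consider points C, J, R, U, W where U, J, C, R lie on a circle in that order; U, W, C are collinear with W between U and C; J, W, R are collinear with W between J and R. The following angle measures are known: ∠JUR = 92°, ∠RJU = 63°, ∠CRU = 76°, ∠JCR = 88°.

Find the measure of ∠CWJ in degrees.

∠CWJ = 114°

1. ∠JRU = 25°  [△UJR]
2. ∠RCU = 63°  [same arc UR]
3. ∠CUR = 41°  [△UCR]
4. ∠JCU = 25°  [same arc UJ]
5. ∠CJR = 41°  [same arc CR]
6. ∠CWJ = 114°  [△JWC]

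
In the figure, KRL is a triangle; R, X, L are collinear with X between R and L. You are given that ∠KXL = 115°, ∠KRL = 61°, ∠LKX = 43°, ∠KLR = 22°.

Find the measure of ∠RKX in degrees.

1. ∠KXR = 65°  [linear pair at X on RL]
2. ∠KRX = 61°  [X on ray RL]
3. ∠RKX = 54°  [△KRX]

∠RKX = 54°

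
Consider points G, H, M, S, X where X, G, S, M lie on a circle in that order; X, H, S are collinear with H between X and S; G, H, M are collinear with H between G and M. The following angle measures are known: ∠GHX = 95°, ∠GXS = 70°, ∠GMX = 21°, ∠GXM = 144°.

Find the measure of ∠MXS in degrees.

1. ∠MHS = 95°  [vertical angles at H]
2. ∠MHX = 85°  [linear pair at H on XS]
3. ∠MXS = 74°  [△XHM]

∠MXS = 74°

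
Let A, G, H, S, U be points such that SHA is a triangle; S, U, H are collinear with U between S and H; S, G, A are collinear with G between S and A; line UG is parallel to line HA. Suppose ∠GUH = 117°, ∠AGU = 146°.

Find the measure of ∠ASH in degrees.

∠ASH = 83°

1. ∠GUS = 63°  [linear pair at U on SH]
2. ∠SGU = 34°  [linear pair at G on SA]
3. ∠GSU = 83°  [△SUG]
4. ∠ASH = 83°  [U on SH, G on SA]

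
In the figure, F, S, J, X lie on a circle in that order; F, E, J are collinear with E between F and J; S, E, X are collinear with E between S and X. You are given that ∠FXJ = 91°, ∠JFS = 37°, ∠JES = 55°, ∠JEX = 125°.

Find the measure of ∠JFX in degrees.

∠JFX = 71°

1. ∠FSJ = 89°  [cyclic FSJX, opposite ∠S+∠X]
2. ∠FJS = 54°  [△FSJ]
3. ∠FEX = 55°  [vertical angles at E]
4. ∠FXS = 54°  [same arc FS]
5. ∠JFX = 71°  [△FEX]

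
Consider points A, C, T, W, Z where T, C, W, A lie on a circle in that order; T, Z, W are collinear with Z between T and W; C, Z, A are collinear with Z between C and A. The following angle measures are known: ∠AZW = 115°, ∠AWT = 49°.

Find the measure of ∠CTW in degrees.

∠CTW = 16°

1. ∠CZT = 115°  [vertical angles at Z]
2. ∠ACT = 49°  [same arc TA]
3. ∠CTW = 16°  [△TZC]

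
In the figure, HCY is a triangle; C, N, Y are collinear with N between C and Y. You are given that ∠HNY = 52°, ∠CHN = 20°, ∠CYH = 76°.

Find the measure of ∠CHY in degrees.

1. ∠CNH = 128°  [linear pair at N on CY]
2. ∠HCN = 32°  [△HCN]
3. ∠HCY = 32°  [N on ray CY]
4. ∠CHY = 72°  [△HCY]

∠CHY = 72°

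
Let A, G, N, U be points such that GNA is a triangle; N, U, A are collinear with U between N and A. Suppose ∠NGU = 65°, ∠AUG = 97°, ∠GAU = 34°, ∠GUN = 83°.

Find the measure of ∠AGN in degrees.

1. ∠GNU = 32°  [△GNU]
2. ∠GAN = 34°  [U on ray AN]
3. ∠ANG = 32°  [U on ray NA]
4. ∠AGN = 114°  [△GNA]

∠AGN = 114°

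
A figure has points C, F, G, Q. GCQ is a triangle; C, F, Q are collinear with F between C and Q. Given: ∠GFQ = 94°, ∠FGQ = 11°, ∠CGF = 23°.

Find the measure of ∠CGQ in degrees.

∠CGQ = 34°

1. ∠FQG = 75°  [△GFQ]
2. ∠CFG = 86°  [linear pair at F on CQ]
3. ∠FCG = 71°  [△GCF]
4. ∠CQG = 75°  [F on ray QC]
5. ∠GCQ = 71°  [F on ray CQ]
6. ∠CGQ = 34°  [△GCQ]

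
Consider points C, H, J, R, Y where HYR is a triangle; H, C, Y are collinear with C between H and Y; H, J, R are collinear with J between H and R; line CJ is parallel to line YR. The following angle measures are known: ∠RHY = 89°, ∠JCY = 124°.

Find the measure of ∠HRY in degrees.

1. ∠CHJ = 89°  [C on HY, J on HR]
2. ∠HCJ = 56°  [linear pair at C on HY]
3. ∠CJH = 35°  [△HCJ]
4. ∠HRY = 35°  [CJ∥YR, corresponding at J]

∠HRY = 35°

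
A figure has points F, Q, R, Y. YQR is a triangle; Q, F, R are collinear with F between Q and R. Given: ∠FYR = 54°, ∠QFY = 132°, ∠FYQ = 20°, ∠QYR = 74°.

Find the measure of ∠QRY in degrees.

1. ∠FQY = 28°  [△YQF]
2. ∠RQY = 28°  [F on ray QR]
3. ∠QRY = 78°  [△YQR]

∠QRY = 78°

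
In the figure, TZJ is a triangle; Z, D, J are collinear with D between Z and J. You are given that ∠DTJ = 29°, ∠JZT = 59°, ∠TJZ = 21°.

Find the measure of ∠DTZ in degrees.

∠DTZ = 71°

1. ∠DZT = 59°  [D on ray ZJ]
2. ∠DJT = 21°  [D on ray JZ]
3. ∠JDT = 130°  [△TDJ]
4. ∠TDZ = 50°  [linear pair at D on ZJ]
5. ∠DTZ = 71°  [△TZD]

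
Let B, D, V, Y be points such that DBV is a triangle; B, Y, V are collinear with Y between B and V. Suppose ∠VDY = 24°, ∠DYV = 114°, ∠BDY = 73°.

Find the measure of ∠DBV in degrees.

∠DBV = 41°

1. ∠BYD = 66°  [linear pair at Y on BV]
2. ∠DBY = 41°  [△DBY]
3. ∠DBV = 41°  [Y on ray BV]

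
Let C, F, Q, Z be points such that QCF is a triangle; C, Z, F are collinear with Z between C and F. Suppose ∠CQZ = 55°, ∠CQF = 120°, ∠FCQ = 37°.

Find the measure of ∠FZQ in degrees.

1. ∠QCZ = 37°  [Z on ray CF]
2. ∠CZQ = 88°  [△QCZ]
3. ∠FZQ = 92°  [linear pair at Z on CF]

∠FZQ = 92°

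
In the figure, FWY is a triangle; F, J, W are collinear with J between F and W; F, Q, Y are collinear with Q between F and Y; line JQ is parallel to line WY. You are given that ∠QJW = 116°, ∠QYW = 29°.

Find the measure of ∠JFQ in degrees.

∠JFQ = 87°

1. ∠FJQ = 64°  [linear pair at J on FW]
2. ∠FYW = 29°  [Q on ray YF]
3. ∠FWY = 64°  [JQ∥WY, corresponding at J]
4. ∠WFY = 87°  [△FWY]
5. ∠JFQ = 87°  [J on FW, Q on FY]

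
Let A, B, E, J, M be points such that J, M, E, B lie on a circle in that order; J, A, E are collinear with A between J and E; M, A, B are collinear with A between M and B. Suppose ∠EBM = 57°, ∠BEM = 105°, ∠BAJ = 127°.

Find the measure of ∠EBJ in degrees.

1. ∠BME = 18°  [△MEB]
2. ∠BAE = 53°  [linear pair at A on JE]
3. ∠BJE = 18°  [same arc EB]
4. ∠BEJ = 70°  [△EAB]
5. ∠EBJ = 92°  [△JEB]

∠EBJ = 92°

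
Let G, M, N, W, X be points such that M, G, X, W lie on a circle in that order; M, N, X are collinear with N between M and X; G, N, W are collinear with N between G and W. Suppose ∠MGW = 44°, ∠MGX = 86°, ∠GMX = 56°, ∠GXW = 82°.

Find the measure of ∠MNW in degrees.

1. ∠MXW = 44°  [same arc MW]
2. ∠MWX = 94°  [cyclic MGXW, opposite ∠G+∠W]
3. ∠GXM = 38°  [△MGX]
4. ∠WMX = 42°  [△MXW]
5. ∠GWM = 38°  [same arc MG]
6. ∠MNW = 100°  [△MNW]

∠MNW = 100°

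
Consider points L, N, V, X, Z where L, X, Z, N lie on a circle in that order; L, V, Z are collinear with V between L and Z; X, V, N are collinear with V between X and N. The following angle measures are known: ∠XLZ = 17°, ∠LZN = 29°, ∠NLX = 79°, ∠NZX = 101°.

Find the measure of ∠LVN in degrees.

1. ∠XNZ = 17°  [same arc XZ]
2. ∠NVZ = 134°  [△ZVN]
3. ∠LVN = 46°  [linear pair at V on LZ]

∠LVN = 46°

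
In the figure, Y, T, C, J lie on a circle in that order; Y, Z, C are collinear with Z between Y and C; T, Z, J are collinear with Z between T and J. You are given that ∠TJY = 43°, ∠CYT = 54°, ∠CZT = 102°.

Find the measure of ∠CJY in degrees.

∠CJY = 97°

1. ∠TCY = 43°  [same arc YT]
2. ∠CTY = 83°  [△YTC]
3. ∠CJY = 97°  [cyclic YTCJ, opposite ∠T+∠J]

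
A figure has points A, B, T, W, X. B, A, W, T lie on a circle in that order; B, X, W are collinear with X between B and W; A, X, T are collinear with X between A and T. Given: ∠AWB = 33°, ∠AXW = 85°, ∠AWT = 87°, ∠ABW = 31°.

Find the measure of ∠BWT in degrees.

1. ∠TAW = 62°  [△AXW]
2. ∠BXT = 85°  [vertical angles at X]
3. ∠ATW = 31°  [△AWT]
4. ∠TXW = 95°  [linear pair at X on BW]
5. ∠BWT = 54°  [△WXT]

∠BWT = 54°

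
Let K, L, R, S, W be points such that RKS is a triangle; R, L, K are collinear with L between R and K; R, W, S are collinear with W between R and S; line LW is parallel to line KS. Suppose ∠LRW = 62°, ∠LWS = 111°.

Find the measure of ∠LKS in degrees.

∠LKS = 49°

1. ∠LWR = 69°  [linear pair at W on RS]
2. ∠RLW = 49°  [△RLW]
3. ∠KLW = 131°  [linear pair at L on RK]
4. ∠LKS = 49°  [LW∥KS, co-interior at K–L]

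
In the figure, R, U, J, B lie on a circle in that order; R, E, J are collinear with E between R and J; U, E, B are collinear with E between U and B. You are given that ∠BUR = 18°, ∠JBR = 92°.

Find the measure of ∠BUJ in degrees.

1. ∠BJR = 18°  [same arc RB]
2. ∠BRJ = 70°  [△RJB]
3. ∠BUJ = 70°  [same arc JB]

∠BUJ = 70°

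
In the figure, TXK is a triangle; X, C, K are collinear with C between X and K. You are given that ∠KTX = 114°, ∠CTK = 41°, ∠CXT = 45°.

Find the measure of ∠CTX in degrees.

1. ∠KXT = 45°  [C on ray XK]
2. ∠TKX = 21°  [△TXK]
3. ∠CKT = 21°  [C on ray KX]
4. ∠KCT = 118°  [△TCK]
5. ∠TCX = 62°  [linear pair at C on XK]
6. ∠CTX = 73°  [△TXC]

∠CTX = 73°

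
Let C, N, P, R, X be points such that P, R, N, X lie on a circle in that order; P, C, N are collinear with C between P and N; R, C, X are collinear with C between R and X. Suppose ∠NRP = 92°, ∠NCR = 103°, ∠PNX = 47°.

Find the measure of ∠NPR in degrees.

1. ∠PCR = 77°  [linear pair at C on PN]
2. ∠PRX = 47°  [same arc PX]
3. ∠NPR = 56°  [△PCR]

∠NPR = 56°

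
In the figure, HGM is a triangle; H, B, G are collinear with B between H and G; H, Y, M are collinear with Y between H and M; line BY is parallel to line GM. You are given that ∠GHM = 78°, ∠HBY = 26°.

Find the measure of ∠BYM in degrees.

1. ∠BHY = 78°  [B on HG, Y on HM]
2. ∠BYH = 76°  [△HBY]
3. ∠BYM = 104°  [linear pair at Y on HM]

∠BYM = 104°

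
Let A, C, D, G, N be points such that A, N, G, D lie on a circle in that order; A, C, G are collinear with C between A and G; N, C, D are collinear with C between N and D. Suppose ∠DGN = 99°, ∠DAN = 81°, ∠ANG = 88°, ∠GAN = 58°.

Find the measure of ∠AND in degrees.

∠AND = 65°

1. ∠AGN = 34°  [△ANG]
2. ∠ADN = 34°  [same arc AN]
3. ∠AND = 65°  [△AND]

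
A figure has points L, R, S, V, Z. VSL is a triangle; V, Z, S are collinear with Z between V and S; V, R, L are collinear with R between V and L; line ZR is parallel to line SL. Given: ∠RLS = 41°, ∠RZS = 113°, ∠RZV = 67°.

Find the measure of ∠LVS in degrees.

∠LVS = 72°

1. ∠SLV = 41°  [R on ray LV]
2. ∠LSV = 67°  [ZR∥SL, corresponding at Z]
3. ∠LVS = 72°  [△VSL]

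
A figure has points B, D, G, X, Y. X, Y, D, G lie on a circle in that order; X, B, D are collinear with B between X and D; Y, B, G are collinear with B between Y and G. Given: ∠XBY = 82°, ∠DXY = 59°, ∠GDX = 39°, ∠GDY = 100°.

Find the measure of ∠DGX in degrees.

∠DGX = 120°

1. ∠DGY = 59°  [same arc YD]
2. ∠DYG = 21°  [△YDG]
3. ∠DXG = 21°  [same arc DG]
4. ∠DGX = 120°  [△XDG]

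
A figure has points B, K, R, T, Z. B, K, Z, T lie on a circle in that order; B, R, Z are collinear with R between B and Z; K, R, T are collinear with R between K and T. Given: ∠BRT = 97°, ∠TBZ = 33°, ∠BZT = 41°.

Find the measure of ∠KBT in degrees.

1. ∠BTK = 50°  [△BRT]
2. ∠BKT = 41°  [same arc BT]
3. ∠KBT = 89°  [△BKT]

∠KBT = 89°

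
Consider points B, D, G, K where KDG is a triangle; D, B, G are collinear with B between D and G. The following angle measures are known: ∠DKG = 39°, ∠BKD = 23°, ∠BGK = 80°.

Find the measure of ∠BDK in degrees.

1. ∠DGK = 80°  [B on ray GD]
2. ∠GDK = 61°  [△KDG]
3. ∠BDK = 61°  [B on ray DG]

∠BDK = 61°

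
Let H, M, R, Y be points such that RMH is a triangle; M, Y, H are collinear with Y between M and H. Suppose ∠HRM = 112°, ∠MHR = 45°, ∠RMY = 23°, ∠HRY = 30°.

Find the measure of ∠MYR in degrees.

1. ∠RHY = 45°  [Y on ray HM]
2. ∠HYR = 105°  [△RYH]
3. ∠MYR = 75°  [linear pair at Y on MH]

∠MYR = 75°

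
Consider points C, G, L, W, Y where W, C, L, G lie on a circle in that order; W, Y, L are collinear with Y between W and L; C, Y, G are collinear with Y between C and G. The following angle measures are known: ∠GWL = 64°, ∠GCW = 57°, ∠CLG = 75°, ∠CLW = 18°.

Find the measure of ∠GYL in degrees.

∠GYL = 82°

1. ∠GCL = 64°  [same arc LG]
2. ∠GLW = 57°  [same arc WG]
3. ∠CGL = 41°  [△CLG]
4. ∠GYL = 82°  [△LYG]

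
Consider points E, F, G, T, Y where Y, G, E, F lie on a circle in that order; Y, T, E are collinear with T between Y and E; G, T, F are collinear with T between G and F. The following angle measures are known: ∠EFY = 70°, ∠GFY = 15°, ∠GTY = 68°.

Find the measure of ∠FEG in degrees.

1. ∠EGY = 110°  [cyclic YGEF, opposite ∠G+∠F]
2. ∠GEY = 15°  [same arc YG]
3. ∠ETG = 112°  [linear pair at T on YE]
4. ∠EYG = 55°  [△YGE]
5. ∠EGF = 53°  [△GTE]
6. ∠EFG = 55°  [same arc GE]
7. ∠FEG = 72°  [△GEF]

∠FEG = 72°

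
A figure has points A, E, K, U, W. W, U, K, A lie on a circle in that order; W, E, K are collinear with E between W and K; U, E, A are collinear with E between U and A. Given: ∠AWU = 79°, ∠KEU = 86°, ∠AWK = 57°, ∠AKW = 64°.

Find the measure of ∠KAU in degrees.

∠KAU = 22°

1. ∠AKU = 101°  [cyclic WUKA, opposite ∠W+∠K]
2. ∠AUK = 57°  [same arc KA]
3. ∠KAU = 22°  [△UKA]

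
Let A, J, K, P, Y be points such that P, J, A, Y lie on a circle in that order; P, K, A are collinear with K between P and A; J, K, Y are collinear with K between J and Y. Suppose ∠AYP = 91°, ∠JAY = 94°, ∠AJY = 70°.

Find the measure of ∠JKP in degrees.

∠JKP = 145°

1. ∠AYJ = 16°  [△JAY]
2. ∠APY = 70°  [same arc AY]
3. ∠APJ = 16°  [same arc JA]
4. ∠PAY = 19°  [△PAY]
5. ∠PJY = 19°  [same arc PY]
6. ∠JKP = 145°  [△PKJ]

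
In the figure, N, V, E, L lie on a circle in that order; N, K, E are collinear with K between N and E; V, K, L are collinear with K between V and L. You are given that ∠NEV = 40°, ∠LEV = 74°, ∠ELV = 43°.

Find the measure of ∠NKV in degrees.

1. ∠NLV = 40°  [same arc NV]
2. ∠LNV = 106°  [cyclic NVEL, opposite ∠N+∠E]
3. ∠ENV = 43°  [same arc VE]
4. ∠LVN = 34°  [△NVL]
5. ∠NKV = 103°  [△NKV]

∠NKV = 103°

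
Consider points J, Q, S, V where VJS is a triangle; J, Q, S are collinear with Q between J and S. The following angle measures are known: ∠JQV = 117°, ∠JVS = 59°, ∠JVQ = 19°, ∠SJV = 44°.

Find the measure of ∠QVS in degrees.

∠QVS = 40°

1. ∠SQV = 63°  [linear pair at Q on JS]
2. ∠JSV = 77°  [△VJS]
3. ∠QSV = 77°  [Q on ray SJ]
4. ∠QVS = 40°  [△VQS]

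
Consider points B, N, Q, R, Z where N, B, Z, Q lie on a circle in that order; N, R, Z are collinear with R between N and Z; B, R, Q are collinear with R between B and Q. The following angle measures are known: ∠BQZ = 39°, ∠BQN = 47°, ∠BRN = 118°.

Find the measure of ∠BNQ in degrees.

1. ∠BNZ = 39°  [same arc BZ]
2. ∠NBQ = 23°  [△NRB]
3. ∠BNQ = 110°  [△NBQ]

∠BNQ = 110°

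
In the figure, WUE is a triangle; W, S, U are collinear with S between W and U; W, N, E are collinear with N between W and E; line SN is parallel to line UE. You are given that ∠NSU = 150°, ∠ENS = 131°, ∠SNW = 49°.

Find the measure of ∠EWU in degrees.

1. ∠NSW = 30°  [linear pair at S on WU]
2. ∠NWS = 101°  [△WSN]
3. ∠EWU = 101°  [S on WU, N on WE]

∠EWU = 101°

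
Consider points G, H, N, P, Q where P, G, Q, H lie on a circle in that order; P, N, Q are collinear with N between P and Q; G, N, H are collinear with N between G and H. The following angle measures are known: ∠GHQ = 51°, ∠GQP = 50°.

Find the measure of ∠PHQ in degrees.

1. ∠GPQ = 51°  [same arc GQ]
2. ∠PGQ = 79°  [△PGQ]
3. ∠PHQ = 101°  [cyclic PGQH, opposite ∠G+∠H]

∠PHQ = 101°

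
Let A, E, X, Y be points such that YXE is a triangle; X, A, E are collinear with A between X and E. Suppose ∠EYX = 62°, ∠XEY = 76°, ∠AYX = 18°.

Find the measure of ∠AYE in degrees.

1. ∠EXY = 42°  [△YXE]
2. ∠AEY = 76°  [A on ray EX]
3. ∠AXY = 42°  [A on ray XE]
4. ∠XAY = 120°  [△YXA]
5. ∠EAY = 60°  [linear pair at A on XE]
6. ∠AYE = 44°  [△YAE]

∠AYE = 44°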